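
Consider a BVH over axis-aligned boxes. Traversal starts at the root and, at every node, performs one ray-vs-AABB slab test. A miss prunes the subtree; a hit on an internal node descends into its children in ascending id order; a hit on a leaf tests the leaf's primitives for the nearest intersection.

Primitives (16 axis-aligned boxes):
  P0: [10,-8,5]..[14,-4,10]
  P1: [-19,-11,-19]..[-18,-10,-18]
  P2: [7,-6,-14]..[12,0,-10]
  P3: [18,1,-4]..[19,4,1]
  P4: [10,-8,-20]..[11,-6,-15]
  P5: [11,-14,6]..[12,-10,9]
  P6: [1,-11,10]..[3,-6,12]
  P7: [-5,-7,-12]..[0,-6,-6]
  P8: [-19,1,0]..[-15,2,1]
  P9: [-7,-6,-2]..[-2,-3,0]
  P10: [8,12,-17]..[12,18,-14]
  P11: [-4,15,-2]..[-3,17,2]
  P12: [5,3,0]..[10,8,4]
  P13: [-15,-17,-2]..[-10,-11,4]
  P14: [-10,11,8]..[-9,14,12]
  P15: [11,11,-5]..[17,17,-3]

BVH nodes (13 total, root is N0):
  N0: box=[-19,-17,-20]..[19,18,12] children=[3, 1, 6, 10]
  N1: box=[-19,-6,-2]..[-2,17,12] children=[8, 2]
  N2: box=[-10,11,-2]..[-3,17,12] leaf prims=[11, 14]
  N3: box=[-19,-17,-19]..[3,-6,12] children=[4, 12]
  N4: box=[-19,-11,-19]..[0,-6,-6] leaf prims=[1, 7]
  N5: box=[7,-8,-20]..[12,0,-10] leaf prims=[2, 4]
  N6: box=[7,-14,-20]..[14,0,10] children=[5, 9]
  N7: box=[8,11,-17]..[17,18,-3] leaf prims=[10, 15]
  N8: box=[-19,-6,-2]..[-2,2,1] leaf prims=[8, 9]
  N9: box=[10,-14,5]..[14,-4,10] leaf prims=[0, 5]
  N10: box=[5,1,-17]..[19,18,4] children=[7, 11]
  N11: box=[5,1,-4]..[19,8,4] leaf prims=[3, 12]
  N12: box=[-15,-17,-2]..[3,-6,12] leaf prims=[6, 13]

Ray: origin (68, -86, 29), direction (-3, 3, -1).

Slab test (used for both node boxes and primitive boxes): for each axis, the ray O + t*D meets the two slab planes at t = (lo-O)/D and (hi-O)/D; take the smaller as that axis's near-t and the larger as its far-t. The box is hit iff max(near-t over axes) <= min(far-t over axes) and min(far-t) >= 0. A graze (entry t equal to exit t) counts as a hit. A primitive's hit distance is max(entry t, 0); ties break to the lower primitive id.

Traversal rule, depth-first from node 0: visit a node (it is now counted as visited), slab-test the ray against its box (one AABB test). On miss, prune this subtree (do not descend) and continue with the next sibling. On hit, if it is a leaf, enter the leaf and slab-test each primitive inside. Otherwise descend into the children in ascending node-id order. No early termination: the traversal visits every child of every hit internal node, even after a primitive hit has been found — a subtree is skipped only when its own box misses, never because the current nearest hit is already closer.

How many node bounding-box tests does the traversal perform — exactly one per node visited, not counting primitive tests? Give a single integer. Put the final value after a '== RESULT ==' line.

Traverse from the root:
N0 x:[49/3,29] y:[23,104/3] z:[17,49] -> hit [23,29], descend [1, 3, 6, 10]
  N1 x:[70/3,29] y:[80/3,103/3] z:[17,31] -> hit [80/3,29], descend [2, 8]
    N2 x:[71/3,26] y:[97/3,103/3] z:[17,31] -> miss, prune
    N8 x:[70/3,29] y:[80/3,88/3] z:[28,31] -> hit [28,29] leaf, test {P8@t=29, P9(miss)}
  N3 x:[65/3,29] y:[23,80/3] z:[17,48] -> hit [23,80/3], descend [4, 12]
    N4 x:[68/3,29] y:[25,80/3] z:[35,48] -> miss, prune
    N12 x:[65/3,83/3] y:[23,80/3] z:[17,31] -> hit [23,80/3] leaf, test {P6(miss), P13(miss)}
  N6 x:[18,61/3] y:[24,86/3] z:[19,49] -> miss, prune
  N10 x:[49/3,21] y:[29,104/3] z:[25,46] -> miss, prune

order=[0, 1, 2, 8, 3, 4, 12, 6, 10]  |boxes|=9  |leaves|=2  hit=P8

== RESULT ==
9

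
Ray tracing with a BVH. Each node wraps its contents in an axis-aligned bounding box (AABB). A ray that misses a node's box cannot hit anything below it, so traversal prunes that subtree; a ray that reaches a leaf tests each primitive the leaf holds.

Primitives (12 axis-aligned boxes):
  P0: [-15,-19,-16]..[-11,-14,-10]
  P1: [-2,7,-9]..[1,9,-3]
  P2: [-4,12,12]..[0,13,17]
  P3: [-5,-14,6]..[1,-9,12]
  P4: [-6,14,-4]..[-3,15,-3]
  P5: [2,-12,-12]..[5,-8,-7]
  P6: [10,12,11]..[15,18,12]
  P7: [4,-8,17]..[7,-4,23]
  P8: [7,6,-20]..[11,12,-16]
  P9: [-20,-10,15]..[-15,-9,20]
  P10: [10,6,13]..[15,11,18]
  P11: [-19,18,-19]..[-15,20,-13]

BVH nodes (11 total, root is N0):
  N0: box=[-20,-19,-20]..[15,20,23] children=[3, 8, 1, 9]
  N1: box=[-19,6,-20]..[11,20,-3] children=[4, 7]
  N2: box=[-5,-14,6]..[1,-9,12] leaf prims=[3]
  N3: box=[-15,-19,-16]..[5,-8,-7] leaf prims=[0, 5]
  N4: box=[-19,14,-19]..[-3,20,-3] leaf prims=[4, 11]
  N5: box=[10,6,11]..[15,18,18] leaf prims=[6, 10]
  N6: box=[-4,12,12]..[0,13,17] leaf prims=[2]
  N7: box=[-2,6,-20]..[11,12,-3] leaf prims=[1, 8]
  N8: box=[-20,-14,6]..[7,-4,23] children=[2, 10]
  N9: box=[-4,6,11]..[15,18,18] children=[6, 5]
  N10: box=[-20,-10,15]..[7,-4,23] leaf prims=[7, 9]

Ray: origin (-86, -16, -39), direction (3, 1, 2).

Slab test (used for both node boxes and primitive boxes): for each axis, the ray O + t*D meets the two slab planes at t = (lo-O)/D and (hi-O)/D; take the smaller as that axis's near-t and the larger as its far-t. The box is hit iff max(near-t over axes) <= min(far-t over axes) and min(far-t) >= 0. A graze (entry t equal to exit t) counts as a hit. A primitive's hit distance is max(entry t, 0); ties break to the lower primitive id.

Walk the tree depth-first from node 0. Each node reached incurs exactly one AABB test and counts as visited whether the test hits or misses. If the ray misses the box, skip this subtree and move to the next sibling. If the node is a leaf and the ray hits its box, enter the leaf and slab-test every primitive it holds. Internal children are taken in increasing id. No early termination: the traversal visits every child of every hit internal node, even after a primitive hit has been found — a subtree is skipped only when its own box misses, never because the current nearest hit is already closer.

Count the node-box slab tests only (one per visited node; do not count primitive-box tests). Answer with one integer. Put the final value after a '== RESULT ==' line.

Walk:
N0 x:[22,101/3] y:[-3,36] z:[19/2,31] -> hit [22,31], descend [1, 3, 8, 9]
  N1 x:[67/3,97/3] y:[22,36] z:[19/2,18] -> miss, prune
  N3 x:[71/3,91/3] y:[-3,8] z:[23/2,16] -> miss, prune
  N8 x:[22,31] y:[2,12] z:[45/2,31] -> miss, prune
  N9 x:[82/3,101/3] y:[22,34] z:[25,57/2] -> hit [82/3,57/2], descend [5, 6]
    N5 x:[32,101/3] y:[22,34] z:[25,57/2] -> miss, prune
    N6 x:[82/3,86/3] y:[28,29] z:[51/2,28] -> hit [28,28] leaf, test {P2@t=28}

Summary -> nodes [0, 1, 3, 8, 9, 5, 6]; box-tests=7; leaf-entries=1; first=P2

== RESULT ==
7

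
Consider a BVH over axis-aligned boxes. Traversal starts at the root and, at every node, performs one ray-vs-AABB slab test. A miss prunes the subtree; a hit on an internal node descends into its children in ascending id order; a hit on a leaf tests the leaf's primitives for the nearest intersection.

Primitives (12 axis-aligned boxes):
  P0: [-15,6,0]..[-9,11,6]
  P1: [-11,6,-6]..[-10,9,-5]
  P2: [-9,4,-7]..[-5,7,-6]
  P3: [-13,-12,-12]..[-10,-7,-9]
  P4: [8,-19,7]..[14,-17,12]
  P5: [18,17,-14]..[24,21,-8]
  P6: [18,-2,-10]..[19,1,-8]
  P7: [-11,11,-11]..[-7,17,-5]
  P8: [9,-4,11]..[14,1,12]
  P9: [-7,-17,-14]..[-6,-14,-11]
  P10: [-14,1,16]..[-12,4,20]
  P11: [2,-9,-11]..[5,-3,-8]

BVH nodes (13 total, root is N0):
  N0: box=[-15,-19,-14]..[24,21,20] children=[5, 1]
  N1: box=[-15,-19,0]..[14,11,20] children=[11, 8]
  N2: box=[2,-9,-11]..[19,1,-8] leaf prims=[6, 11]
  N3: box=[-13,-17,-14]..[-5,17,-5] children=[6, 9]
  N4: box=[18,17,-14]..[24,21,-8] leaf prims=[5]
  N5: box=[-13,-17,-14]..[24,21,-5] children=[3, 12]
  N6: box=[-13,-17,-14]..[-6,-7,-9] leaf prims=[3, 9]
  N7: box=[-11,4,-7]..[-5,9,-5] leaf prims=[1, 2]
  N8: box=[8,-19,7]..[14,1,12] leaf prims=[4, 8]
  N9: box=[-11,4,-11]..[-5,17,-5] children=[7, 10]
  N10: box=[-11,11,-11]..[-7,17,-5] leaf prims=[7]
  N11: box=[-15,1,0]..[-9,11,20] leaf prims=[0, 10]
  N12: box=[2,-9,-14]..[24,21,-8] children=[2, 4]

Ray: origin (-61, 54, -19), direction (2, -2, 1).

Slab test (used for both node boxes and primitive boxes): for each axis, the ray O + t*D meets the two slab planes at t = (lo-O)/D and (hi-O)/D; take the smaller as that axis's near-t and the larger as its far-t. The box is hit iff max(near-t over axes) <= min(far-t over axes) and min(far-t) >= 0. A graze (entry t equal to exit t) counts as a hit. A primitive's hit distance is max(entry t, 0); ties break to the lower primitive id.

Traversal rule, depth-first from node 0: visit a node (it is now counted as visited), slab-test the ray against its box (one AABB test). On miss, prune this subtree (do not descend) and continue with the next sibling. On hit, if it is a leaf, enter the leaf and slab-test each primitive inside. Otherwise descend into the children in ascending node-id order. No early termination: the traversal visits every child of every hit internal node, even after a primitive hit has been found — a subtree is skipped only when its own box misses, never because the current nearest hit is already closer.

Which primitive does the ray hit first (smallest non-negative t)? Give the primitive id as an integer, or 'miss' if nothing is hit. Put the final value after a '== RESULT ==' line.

Trace the traversal:
N0 x:[23,85/2] y:[33/2,73/2] z:[5,39] -> hit [23,73/2], descend [1, 5]
  N1 x:[23,75/2] y:[43/2,73/2] z:[19,39] -> hit [23,73/2], descend [8, 11]
    N8 x:[69/2,75/2] y:[53/2,73/2] z:[26,31] -> miss, prune
    N11 x:[23,26] y:[43/2,53/2] z:[19,39] -> hit [23,26] leaf, test {P0@t=23, P10(miss)}
  N5 x:[24,85/2] y:[33/2,71/2] z:[5,14] -> miss, prune

Visited [0, 1, 8, 11, 5]. Tests: 5 box, 1 leaf. Nearest: P0.

== RESULT ==
0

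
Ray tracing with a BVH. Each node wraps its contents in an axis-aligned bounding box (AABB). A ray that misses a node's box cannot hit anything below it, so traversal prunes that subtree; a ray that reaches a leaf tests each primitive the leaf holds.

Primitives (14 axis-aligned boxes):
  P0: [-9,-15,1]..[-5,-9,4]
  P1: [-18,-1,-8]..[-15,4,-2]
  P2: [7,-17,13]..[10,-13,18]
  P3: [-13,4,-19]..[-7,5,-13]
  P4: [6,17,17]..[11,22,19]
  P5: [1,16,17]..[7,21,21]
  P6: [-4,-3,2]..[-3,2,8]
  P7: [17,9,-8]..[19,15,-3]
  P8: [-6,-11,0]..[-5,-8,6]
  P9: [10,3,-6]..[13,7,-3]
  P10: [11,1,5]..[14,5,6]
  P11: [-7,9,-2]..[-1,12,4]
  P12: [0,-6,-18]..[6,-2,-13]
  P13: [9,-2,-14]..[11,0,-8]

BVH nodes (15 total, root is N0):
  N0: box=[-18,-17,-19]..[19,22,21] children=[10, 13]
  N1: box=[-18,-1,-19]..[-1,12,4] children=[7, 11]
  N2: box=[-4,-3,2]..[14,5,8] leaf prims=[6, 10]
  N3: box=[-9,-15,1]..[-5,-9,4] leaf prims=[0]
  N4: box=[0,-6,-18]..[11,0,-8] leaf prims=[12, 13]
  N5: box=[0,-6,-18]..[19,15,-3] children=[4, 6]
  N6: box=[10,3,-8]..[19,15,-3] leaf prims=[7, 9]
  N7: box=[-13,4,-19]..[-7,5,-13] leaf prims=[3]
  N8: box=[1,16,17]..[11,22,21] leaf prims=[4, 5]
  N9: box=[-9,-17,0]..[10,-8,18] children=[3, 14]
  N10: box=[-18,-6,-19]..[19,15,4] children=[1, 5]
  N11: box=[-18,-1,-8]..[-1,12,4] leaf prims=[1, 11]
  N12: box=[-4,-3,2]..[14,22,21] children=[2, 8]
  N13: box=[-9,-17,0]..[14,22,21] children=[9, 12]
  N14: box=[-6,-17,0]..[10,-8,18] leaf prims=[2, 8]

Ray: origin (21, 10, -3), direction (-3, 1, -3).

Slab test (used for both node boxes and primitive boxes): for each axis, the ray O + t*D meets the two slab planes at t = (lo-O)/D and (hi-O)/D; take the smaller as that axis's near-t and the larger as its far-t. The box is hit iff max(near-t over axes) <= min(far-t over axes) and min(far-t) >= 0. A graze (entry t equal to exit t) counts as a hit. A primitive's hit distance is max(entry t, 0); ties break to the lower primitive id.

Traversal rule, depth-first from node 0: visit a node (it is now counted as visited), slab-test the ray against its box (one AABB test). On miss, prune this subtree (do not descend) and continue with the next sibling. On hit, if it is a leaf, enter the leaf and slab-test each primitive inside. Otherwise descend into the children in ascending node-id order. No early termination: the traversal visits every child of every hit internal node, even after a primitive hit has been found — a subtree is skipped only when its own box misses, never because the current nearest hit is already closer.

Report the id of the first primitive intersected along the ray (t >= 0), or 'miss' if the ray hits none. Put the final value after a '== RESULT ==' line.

Walk:
N0 x:[2/3,13] y:[-27,12] z:[-8,16/3] -> hit [2/3,16/3], descend [10, 13]
  N10 x:[2/3,13] y:[-16,5] z:[-7/3,16/3] -> hit [2/3,5], descend [1, 5]
    N1 x:[22/3,13] y:[-11,2] z:[-7/3,16/3] -> miss, prune
    N5 x:[2/3,7] y:[-16,5] z:[0,5] -> hit [2/3,5], descend [4, 6]
      N4 x:[10/3,7] y:[-16,-10] z:[5/3,5] -> miss, prune
      N6 x:[2/3,11/3] y:[-7,5] z:[0,5/3] -> hit [2/3,5/3] leaf, test {P7@t=2/3, P9(miss)}
  N13 x:[7/3,10] y:[-27,12] z:[-8,-1] -> miss, prune

Summary -> nodes [0, 10, 1, 5, 4, 6, 13]; box-tests=7; leaf-entries=1; first=P7

== RESULT ==
7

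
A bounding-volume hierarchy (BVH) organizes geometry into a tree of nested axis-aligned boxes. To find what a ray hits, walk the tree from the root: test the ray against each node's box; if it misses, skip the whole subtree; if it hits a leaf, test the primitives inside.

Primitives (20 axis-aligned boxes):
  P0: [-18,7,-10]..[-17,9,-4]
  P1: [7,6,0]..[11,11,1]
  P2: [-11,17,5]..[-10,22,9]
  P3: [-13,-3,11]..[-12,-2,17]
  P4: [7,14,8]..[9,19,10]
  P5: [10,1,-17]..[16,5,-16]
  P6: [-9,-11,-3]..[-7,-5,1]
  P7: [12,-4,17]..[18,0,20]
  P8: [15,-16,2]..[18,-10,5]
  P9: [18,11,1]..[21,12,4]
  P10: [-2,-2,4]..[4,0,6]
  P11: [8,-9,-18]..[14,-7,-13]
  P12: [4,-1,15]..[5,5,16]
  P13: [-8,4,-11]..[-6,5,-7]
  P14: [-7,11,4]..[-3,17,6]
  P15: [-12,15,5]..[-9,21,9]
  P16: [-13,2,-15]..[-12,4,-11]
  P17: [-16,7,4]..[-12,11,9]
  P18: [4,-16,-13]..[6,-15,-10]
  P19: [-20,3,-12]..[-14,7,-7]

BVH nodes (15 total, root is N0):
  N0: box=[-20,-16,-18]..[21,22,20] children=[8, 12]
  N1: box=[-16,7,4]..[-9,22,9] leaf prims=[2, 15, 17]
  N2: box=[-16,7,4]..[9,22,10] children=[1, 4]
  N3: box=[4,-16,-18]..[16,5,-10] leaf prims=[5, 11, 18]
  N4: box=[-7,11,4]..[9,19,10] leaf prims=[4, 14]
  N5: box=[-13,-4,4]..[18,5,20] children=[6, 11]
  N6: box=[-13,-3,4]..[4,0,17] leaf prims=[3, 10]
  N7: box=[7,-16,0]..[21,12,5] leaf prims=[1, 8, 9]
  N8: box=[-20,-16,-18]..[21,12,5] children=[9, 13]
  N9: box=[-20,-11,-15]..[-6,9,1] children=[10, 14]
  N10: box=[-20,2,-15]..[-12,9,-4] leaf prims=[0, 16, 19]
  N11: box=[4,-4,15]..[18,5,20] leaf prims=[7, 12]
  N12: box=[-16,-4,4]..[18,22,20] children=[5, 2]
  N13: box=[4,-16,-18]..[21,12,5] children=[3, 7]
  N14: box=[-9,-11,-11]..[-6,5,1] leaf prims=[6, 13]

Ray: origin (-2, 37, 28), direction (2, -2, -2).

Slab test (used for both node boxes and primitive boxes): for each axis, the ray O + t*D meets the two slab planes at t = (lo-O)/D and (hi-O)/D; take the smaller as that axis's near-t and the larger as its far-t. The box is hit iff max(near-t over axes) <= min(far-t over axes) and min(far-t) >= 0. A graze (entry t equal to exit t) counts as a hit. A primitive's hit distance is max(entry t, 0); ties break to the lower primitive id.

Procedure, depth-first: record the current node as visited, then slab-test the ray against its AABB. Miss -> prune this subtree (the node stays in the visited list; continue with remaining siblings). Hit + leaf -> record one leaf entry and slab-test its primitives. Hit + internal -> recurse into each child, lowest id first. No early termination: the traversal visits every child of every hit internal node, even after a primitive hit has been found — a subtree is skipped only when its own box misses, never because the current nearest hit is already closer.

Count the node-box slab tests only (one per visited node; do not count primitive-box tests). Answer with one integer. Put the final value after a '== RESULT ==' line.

Walk:
N0 x:[-9,23/2] y:[15/2,53/2] z:[4,23] -> hit [15/2,23/2], descend [8, 12]
  N8 x:[-9,23/2] y:[25/2,53/2] z:[23/2,23] -> miss, prune
  N12 x:[-7,10] y:[15/2,41/2] z:[4,12] -> hit [15/2,10], descend [2, 5]
    N2 x:[-7,11/2] y:[15/2,15] z:[9,12] -> miss, prune
    N5 x:[-11/2,10] y:[16,41/2] z:[4,12] -> miss, prune

Visited [0, 8, 12, 2, 5]. Tests: 5 box, 0 leaf. Nearest: miss.

== RESULT ==
5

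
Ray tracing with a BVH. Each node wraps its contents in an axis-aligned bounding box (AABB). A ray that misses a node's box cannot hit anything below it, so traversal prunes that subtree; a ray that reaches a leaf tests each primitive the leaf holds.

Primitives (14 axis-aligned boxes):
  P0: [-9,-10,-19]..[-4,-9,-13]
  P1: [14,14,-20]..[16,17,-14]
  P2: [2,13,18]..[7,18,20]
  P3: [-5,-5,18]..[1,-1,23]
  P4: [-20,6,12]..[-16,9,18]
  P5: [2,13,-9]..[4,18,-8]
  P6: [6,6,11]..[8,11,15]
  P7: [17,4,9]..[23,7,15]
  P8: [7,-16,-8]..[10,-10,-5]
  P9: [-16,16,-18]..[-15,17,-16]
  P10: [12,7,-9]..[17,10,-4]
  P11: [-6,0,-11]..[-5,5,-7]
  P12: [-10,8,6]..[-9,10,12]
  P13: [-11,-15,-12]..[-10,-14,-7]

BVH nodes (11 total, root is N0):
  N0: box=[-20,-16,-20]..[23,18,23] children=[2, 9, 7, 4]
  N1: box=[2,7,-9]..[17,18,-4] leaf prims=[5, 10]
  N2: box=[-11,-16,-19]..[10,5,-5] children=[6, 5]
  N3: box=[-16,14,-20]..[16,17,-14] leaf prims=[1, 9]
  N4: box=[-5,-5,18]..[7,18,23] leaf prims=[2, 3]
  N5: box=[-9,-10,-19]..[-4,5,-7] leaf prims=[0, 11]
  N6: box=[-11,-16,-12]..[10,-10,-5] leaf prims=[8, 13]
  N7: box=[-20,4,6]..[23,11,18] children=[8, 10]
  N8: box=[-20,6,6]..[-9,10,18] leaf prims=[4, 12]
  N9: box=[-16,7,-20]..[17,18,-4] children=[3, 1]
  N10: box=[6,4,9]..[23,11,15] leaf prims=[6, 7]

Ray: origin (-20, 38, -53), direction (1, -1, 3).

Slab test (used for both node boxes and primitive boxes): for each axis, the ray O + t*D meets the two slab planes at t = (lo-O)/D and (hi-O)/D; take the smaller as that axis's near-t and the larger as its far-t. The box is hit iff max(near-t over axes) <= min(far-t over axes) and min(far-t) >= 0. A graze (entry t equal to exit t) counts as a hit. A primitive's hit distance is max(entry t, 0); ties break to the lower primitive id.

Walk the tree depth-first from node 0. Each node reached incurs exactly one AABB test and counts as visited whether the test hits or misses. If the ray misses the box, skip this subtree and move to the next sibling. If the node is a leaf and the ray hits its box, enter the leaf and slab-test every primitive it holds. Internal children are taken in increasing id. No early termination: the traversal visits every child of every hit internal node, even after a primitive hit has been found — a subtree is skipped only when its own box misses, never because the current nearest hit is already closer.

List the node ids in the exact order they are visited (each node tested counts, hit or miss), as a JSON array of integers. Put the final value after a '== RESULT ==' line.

Trace the traversal:
N0 x:[0,43] y:[20,54] z:[11,76/3] -> hit [20,76/3], descend [2, 4, 7, 9]
  N2 x:[9,30] y:[33,54] z:[34/3,16] -> miss, prune
  N4 x:[15,27] y:[20,43] z:[71/3,76/3] -> hit [71/3,76/3] leaf, test {P2@t=71/3, P3(miss)}
  N7 x:[0,43] y:[27,34] z:[59/3,71/3] -> miss, prune
  N9 x:[4,37] y:[20,31] z:[11,49/3] -> miss, prune

Summary -> nodes [0, 2, 4, 7, 9]; box-tests=5; leaf-entries=1; first=P2

== RESULT ==
[0, 2, 4, 7, 9]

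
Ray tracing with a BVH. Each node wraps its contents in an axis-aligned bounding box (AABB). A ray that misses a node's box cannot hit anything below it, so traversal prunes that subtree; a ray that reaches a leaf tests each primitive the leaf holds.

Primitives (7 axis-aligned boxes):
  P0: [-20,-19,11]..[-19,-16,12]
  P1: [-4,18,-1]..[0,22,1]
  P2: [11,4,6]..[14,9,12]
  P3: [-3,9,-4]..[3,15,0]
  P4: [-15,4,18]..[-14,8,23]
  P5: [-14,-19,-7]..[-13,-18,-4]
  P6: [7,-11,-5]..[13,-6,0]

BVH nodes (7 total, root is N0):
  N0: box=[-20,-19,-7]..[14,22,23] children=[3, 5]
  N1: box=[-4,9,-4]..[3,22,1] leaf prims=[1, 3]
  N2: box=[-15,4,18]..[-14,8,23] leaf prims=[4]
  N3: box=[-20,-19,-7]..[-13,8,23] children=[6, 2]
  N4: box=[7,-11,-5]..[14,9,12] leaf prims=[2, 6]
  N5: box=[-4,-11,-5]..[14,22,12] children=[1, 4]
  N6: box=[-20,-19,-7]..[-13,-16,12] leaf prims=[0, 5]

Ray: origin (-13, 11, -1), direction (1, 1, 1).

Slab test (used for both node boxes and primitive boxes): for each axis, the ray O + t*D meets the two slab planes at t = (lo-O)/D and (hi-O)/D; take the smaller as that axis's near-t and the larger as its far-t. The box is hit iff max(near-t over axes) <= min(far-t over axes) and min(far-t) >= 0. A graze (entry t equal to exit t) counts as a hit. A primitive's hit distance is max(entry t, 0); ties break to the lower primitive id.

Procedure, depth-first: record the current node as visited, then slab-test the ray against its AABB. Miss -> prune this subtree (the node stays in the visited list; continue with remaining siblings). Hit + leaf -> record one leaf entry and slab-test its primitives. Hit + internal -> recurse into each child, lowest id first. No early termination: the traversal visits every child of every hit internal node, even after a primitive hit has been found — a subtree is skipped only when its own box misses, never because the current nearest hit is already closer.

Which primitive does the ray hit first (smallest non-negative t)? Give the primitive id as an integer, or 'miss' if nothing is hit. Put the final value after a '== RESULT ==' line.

Walk:
N0 x:[-7,27] y:[-30,11] z:[-6,24] -> hit [-6,11], descend [3, 5]
  N3 x:[-7,0] y:[-30,-3] z:[-6,24] -> miss, prune
  N5 x:[9,27] y:[-22,11] z:[-4,13] -> hit [9,11], descend [1, 4]
    N1 x:[9,16] y:[-2,11] z:[-3,2] -> miss, prune
    N4 x:[20,27] y:[-22,-2] z:[-4,13] -> miss, prune

5 AABB tests over nodes [0, 3, 5, 1, 4]; 0 leaves entered; closest miss.

== RESULT ==
miss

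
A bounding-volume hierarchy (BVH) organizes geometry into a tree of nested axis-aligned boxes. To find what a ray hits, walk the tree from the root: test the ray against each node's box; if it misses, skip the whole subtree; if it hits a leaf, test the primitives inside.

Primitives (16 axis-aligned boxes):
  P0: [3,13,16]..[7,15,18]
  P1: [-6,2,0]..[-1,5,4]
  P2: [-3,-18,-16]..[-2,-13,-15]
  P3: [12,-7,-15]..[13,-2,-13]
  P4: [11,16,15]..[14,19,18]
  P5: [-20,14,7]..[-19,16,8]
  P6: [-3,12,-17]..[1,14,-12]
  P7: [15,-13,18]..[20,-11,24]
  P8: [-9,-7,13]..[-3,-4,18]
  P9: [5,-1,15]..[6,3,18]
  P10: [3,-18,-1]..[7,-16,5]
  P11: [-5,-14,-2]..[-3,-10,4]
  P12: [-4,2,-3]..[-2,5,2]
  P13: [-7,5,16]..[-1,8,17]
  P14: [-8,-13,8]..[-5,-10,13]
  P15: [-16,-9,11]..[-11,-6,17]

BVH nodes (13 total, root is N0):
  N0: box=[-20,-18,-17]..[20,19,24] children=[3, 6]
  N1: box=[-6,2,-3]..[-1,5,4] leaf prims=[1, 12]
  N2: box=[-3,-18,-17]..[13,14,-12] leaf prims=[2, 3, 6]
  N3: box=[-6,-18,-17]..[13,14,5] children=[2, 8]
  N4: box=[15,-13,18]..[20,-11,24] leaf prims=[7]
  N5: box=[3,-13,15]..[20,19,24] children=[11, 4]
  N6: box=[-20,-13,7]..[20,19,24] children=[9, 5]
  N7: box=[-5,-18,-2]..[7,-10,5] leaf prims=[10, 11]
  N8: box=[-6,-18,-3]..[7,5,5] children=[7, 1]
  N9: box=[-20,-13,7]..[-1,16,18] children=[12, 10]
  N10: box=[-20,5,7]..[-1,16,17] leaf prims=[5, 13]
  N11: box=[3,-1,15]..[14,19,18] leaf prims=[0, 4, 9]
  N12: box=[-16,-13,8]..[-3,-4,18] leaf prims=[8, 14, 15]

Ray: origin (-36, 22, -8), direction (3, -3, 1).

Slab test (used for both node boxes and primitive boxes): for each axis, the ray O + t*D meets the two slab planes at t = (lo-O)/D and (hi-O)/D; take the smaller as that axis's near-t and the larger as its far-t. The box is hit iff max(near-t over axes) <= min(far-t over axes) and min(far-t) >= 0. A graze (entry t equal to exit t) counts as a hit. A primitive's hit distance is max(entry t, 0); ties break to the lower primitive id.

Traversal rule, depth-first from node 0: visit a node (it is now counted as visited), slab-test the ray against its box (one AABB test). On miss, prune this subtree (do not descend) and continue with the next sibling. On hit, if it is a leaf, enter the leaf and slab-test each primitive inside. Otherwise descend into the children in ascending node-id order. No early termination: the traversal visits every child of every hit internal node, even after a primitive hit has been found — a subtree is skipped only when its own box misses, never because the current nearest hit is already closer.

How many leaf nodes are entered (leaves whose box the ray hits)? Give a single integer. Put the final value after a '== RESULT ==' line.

Traverse from the root:
N0 x:[16/3,56/3] y:[1,40/3] z:[-9,32] -> hit [16/3,40/3], descend [3, 6]
  N3 x:[10,49/3] y:[8/3,40/3] z:[-9,13] -> hit [10,13], descend [2, 8]
    N2 x:[11,49/3] y:[8/3,40/3] z:[-9,-4] -> miss, prune
    N8 x:[10,43/3] y:[17/3,40/3] z:[5,13] -> hit [10,13], descend [1, 7]
      N1 x:[10,35/3] y:[17/3,20/3] z:[5,12] -> miss, prune
      N7 x:[31/3,43/3] y:[32/3,40/3] z:[6,13] -> hit [32/3,13] leaf, test {P10@t=13, P11@t=32/3}
  N6 x:[16/3,56/3] y:[1,35/3] z:[15,32] -> miss, prune

Visited [0, 3, 2, 8, 1, 7, 6]. Tests: 7 box, 1 leaf. Nearest: P11.

== RESULT ==
1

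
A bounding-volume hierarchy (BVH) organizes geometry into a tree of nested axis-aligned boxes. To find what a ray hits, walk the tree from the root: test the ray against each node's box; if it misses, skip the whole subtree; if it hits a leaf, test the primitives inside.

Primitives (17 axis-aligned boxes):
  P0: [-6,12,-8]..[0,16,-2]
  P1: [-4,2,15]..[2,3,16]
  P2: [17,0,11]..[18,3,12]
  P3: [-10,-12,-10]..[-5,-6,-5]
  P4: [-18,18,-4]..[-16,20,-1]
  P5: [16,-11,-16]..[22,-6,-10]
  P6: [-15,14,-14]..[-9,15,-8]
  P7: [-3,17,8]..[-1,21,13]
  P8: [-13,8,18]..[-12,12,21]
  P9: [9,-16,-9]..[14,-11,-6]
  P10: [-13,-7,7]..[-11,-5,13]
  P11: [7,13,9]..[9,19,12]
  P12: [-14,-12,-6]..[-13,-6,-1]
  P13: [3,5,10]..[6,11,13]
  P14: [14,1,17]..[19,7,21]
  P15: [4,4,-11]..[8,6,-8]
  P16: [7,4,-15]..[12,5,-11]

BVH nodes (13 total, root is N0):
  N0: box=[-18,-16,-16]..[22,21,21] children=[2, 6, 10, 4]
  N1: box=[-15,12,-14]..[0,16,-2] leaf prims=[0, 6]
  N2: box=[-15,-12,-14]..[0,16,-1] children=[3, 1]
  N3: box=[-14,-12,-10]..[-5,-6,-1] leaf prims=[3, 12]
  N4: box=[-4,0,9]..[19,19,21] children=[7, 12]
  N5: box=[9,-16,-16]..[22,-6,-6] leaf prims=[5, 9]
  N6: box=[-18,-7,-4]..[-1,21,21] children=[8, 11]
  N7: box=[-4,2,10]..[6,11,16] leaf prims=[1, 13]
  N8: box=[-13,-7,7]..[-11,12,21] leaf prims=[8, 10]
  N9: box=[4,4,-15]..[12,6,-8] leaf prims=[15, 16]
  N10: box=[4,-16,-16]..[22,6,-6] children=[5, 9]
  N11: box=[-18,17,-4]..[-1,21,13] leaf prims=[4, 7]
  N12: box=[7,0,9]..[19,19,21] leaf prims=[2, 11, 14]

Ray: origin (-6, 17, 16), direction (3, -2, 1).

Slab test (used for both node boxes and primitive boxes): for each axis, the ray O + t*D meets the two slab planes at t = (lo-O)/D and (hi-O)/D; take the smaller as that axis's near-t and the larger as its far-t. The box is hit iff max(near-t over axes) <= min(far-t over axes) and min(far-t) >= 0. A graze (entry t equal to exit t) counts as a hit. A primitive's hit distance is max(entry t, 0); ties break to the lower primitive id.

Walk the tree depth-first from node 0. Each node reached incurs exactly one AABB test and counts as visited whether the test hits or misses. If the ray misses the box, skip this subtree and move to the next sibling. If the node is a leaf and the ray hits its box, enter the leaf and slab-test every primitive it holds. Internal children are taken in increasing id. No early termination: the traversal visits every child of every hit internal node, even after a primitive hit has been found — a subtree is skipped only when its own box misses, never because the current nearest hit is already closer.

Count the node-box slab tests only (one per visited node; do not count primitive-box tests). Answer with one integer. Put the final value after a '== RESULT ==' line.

Traverse from the root:
N0 x:[-4,28/3] y:[-2,33/2] z:[-32,5] -> hit [-2,5], descend [2, 4, 6, 10]
  N2 x:[-3,2] y:[1/2,29/2] z:[-30,-17] -> miss, prune
  N4 x:[2/3,25/3] y:[-1,17/2] z:[-7,5] -> hit [2/3,5], descend [7, 12]
    N7 x:[2/3,4] y:[3,15/2] z:[-6,0] -> miss, prune
    N12 x:[13/3,25/3] y:[-1,17/2] z:[-7,5] -> hit [13/3,5] leaf, test {P2(miss), P11(miss), P14(miss)}
  N6 x:[-4,5/3] y:[-2,12] z:[-20,5] -> hit [-2,5/3], descend [8, 11]
    N8 x:[-7/3,-5/3] y:[5/2,12] z:[-9,5] -> miss, prune
    N11 x:[-4,5/3] y:[-2,0] z:[-20,-3] -> miss, prune
  N10 x:[10/3,28/3] y:[11/2,33/2] z:[-32,-22] -> miss, prune

9 AABB tests over nodes [0, 2, 4, 7, 12, 6, 8, 11, 10]; 1 leaf entered; closest miss.

== RESULT ==
9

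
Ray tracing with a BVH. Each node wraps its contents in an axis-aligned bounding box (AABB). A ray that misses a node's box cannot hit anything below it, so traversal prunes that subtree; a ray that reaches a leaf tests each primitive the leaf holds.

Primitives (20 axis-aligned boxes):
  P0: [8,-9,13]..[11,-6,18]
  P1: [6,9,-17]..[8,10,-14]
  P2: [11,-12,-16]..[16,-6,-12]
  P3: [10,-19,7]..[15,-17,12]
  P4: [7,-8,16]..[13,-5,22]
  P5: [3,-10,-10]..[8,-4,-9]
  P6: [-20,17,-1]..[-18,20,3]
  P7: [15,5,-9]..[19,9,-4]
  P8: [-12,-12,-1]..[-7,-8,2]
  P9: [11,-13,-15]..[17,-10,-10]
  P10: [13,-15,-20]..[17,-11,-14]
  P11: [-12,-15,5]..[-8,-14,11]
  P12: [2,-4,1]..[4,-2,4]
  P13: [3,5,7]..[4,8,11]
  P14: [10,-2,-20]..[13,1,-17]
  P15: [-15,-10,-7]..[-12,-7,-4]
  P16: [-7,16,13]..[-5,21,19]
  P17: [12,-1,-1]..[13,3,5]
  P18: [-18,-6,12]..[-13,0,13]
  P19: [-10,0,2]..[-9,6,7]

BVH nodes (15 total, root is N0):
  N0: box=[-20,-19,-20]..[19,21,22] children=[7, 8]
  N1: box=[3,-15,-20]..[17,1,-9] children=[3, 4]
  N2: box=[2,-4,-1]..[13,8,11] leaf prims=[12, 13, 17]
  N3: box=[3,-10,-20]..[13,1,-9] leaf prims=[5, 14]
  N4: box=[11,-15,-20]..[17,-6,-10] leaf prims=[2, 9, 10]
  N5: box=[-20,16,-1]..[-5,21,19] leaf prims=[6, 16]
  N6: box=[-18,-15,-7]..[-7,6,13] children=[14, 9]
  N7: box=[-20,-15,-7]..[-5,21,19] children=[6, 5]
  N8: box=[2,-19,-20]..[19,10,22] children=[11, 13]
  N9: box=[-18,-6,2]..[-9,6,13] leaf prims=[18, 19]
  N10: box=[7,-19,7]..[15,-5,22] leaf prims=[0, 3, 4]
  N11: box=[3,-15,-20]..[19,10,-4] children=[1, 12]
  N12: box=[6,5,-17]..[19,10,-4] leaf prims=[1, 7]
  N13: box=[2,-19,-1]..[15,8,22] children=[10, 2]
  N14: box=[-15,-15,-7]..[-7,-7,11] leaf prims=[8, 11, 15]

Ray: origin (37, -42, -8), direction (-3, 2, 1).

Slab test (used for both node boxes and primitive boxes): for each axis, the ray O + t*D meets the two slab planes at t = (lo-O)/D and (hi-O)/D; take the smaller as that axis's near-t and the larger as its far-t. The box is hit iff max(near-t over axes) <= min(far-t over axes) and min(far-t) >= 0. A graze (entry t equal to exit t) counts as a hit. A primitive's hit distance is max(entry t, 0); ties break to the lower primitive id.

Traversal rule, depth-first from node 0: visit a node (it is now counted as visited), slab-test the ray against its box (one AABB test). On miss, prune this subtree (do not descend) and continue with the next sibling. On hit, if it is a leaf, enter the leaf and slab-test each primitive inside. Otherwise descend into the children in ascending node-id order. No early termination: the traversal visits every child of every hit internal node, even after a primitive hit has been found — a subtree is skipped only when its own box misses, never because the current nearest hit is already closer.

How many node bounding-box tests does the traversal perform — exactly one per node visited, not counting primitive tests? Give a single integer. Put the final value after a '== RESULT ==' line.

Traverse from the root:
N0 x:[6,19] y:[23/2,63/2] z:[-12,30] -> hit [23/2,19], descend [7, 8]
  N7 x:[14,19] y:[27/2,63/2] z:[1,27] -> hit [14,19], descend [5, 6]
    N5 x:[14,19] y:[29,63/2] z:[7,27] -> miss, prune
    N6 x:[44/3,55/3] y:[27/2,24] z:[1,21] -> hit [44/3,55/3], descend [9, 14]
      N9 x:[46/3,55/3] y:[18,24] z:[10,21] -> hit [18,55/3] leaf, test {P18(miss), P19(miss)}
      N14 x:[44/3,52/3] y:[27/2,35/2] z:[1,19] -> hit [44/3,52/3] leaf, test {P8(miss), P11(miss), P15(miss)}
  N8 x:[6,35/3] y:[23/2,26] z:[-12,30] -> hit [23/2,35/3], descend [11, 13]
    N11 x:[6,34/3] y:[27/2,26] z:[-12,4] -> miss, prune
    N13 x:[22/3,35/3] y:[23/2,25] z:[7,30] -> hit [23/2,35/3], descend [2, 10]
      N2 x:[8,35/3] y:[19,25] z:[7,19] -> miss, prune
      N10 x:[22/3,10] y:[23/2,37/2] z:[15,30] -> miss, prune

11 AABB tests over nodes [0, 7, 5, 6, 9, 14, 8, 11, 13, 2, 10]; 2 leaves entered; closest miss.

== RESULT ==
11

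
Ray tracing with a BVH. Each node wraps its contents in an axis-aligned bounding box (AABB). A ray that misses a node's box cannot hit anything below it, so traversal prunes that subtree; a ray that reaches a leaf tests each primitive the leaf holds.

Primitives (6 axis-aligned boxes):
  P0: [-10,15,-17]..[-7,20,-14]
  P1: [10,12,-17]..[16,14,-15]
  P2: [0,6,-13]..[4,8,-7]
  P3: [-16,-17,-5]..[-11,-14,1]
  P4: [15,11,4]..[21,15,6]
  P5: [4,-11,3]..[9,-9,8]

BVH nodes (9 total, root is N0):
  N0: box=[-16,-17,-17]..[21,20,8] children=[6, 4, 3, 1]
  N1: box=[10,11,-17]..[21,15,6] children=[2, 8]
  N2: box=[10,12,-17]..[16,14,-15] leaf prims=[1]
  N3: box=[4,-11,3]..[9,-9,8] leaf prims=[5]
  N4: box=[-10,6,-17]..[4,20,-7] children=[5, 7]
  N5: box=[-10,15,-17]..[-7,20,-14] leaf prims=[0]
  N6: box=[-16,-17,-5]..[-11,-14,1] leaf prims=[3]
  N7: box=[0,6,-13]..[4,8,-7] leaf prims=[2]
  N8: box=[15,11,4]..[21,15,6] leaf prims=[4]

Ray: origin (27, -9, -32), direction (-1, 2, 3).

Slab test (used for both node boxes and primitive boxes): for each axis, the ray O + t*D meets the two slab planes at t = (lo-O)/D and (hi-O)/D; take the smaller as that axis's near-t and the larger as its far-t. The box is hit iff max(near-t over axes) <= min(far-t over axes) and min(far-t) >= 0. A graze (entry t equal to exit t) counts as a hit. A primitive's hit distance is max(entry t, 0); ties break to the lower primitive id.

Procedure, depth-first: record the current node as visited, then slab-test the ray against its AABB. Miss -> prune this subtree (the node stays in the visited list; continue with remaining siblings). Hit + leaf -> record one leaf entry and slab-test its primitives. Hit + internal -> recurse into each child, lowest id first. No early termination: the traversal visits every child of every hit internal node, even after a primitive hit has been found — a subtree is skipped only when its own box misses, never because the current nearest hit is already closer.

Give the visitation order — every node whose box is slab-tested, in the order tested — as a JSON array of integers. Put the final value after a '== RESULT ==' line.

Traverse from the root:
N0 x:[6,43] y:[-4,29/2] z:[5,40/3] -> hit [6,40/3], descend [1, 3, 4, 6]
  N1 x:[6,17] y:[10,12] z:[5,38/3] -> hit [10,12], descend [2, 8]
    N2 x:[11,17] y:[21/2,23/2] z:[5,17/3] -> miss, prune
    N8 x:[6,12] y:[10,12] z:[12,38/3] -> hit [12,12] leaf, test {P4@t=12}
  N3 x:[18,23] y:[-1,0] z:[35/3,40/3] -> miss, prune
  N4 x:[23,37] y:[15/2,29/2] z:[5,25/3] -> miss, prune
  N6 x:[38,43] y:[-4,-5/2] z:[9,11] -> miss, prune

7 AABB tests over nodes [0, 1, 2, 8, 3, 4, 6]; 1 leaf entered; closest P4.

== RESULT ==
[0, 1, 2, 8, 3, 4, 6]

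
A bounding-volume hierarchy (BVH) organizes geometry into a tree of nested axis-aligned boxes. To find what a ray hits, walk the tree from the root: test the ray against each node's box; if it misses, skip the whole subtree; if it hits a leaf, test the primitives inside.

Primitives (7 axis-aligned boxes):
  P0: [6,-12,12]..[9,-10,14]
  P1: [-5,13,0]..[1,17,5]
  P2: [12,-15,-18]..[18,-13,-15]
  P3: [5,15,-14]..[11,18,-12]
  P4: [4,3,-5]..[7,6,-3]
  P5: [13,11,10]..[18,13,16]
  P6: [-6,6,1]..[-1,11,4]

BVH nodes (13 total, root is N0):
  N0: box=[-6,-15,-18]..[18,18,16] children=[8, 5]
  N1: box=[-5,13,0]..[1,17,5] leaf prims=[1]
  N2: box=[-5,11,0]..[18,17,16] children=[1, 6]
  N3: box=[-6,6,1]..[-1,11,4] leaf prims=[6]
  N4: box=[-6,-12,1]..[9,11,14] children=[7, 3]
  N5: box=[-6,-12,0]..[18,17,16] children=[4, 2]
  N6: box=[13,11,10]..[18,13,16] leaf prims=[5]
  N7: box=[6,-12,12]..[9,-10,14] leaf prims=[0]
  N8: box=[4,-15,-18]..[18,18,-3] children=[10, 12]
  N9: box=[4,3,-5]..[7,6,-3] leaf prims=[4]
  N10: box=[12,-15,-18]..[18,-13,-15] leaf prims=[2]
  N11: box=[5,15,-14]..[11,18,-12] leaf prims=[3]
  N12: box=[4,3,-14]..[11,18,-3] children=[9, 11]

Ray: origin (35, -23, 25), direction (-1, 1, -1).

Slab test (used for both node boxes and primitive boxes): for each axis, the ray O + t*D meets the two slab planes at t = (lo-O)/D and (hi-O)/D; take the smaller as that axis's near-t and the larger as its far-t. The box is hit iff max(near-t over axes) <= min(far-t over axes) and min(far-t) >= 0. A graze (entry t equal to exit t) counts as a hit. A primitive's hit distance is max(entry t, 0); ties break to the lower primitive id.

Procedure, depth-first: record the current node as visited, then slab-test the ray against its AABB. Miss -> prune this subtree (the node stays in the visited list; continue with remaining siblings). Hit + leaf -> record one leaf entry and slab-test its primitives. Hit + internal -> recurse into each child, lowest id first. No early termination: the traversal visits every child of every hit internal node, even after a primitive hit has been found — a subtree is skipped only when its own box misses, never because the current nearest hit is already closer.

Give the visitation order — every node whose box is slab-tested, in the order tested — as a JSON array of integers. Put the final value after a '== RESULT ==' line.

Trace the traversal:
N0 x:[17,41] y:[8,41] z:[9,43] -> hit [17,41], descend [5, 8]
  N5 x:[17,41] y:[11,40] z:[9,25] -> hit [17,25], descend [2, 4]
    N2 x:[17,40] y:[34,40] z:[9,25] -> miss, prune
    N4 x:[26,41] y:[11,34] z:[11,24] -> miss, prune
  N8 x:[17,31] y:[8,41] z:[28,43] -> hit [28,31], descend [10, 12]
    N10 x:[17,23] y:[8,10] z:[40,43] -> miss, prune
    N12 x:[24,31] y:[26,41] z:[28,39] -> hit [28,31], descend [9, 11]
      N9 x:[28,31] y:[26,29] z:[28,30] -> hit [28,29] leaf, test {P4@t=28}
      N11 x:[24,30] y:[38,41] z:[37,39] -> miss, prune

order=[0, 5, 2, 4, 8, 10, 12, 9, 11]  |boxes|=9  |leaves|=1  hit=P4

== RESULT ==
[0, 5, 2, 4, 8, 10, 12, 9, 11]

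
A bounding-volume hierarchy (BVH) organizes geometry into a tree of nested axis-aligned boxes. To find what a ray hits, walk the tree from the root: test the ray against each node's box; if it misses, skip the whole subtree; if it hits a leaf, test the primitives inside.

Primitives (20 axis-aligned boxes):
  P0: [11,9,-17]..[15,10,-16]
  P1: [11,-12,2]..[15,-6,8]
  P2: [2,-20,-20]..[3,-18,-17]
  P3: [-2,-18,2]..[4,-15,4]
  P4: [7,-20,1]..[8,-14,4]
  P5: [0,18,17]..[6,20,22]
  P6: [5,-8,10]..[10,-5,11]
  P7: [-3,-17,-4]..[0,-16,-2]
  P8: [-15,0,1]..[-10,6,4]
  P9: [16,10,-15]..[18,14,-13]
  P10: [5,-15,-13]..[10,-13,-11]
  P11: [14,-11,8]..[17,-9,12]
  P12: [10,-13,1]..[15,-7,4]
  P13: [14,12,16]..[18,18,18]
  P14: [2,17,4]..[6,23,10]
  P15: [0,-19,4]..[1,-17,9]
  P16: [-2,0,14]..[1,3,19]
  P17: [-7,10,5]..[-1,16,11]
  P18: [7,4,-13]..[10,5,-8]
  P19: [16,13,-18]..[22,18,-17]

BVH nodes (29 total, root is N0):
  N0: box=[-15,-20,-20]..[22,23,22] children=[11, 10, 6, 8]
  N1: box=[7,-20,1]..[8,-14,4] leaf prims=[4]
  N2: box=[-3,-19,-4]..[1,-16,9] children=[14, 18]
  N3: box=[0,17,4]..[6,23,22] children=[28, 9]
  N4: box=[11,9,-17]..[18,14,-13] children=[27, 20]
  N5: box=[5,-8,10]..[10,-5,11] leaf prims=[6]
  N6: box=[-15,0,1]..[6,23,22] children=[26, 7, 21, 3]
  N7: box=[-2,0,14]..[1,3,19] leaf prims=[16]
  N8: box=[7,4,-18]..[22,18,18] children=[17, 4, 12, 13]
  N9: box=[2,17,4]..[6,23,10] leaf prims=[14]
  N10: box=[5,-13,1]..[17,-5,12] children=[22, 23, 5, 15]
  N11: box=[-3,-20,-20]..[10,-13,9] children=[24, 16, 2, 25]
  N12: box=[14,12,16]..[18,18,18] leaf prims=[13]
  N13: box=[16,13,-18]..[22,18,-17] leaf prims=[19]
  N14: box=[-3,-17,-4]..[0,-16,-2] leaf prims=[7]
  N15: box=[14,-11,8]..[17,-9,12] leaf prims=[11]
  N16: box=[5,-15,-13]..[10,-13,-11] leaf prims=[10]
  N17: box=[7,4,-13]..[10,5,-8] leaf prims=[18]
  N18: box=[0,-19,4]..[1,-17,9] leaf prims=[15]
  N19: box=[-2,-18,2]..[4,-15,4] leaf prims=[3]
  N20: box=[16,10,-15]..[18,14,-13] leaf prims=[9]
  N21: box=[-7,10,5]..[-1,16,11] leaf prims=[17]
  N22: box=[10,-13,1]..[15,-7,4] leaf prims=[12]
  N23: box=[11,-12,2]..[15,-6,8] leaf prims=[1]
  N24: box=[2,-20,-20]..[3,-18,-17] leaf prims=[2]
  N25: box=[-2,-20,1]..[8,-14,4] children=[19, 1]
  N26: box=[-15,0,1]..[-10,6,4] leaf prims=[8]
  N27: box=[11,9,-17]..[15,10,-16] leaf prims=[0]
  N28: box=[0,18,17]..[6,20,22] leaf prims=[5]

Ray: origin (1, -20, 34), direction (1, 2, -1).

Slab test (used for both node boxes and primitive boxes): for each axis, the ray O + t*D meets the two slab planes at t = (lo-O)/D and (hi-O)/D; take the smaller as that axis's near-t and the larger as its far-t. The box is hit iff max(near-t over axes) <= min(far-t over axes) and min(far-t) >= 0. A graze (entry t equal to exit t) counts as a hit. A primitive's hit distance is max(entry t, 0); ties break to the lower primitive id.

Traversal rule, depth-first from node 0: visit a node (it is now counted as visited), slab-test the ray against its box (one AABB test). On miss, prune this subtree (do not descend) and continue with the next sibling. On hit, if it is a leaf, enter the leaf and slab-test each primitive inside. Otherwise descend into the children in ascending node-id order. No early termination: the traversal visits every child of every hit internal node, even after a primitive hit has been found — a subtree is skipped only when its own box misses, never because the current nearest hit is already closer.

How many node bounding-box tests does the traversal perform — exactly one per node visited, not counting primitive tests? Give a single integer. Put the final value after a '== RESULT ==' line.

Walk:
N0 x:[-16,21] y:[0,43/2] z:[12,54] -> hit [12,21], descend [6, 8, 10, 11]
  N6 x:[-16,5] y:[10,43/2] z:[12,33] -> miss, prune
  N8 x:[6,21] y:[12,19] z:[16,52] -> hit [16,19], descend [4, 12, 13, 17]
    N4 x:[10,17] y:[29/2,17] z:[47,51] -> miss, prune
    N12 x:[13,17] y:[16,19] z:[16,18] -> hit [16,17] leaf, test {P13@t=16}
    N13 x:[15,21] y:[33/2,19] z:[51,52] -> miss, prune
    N17 x:[6,9] y:[12,25/2] z:[42,47] -> miss, prune
  N10 x:[4,16] y:[7/2,15/2] z:[22,33] -> miss, prune
  N11 x:[-4,9] y:[0,7/2] z:[25,54] -> miss, prune

Summary -> nodes [0, 6, 8, 4, 12, 13, 17, 10, 11]; box-tests=9; leaf-entries=1; first=P13

== RESULT ==
9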